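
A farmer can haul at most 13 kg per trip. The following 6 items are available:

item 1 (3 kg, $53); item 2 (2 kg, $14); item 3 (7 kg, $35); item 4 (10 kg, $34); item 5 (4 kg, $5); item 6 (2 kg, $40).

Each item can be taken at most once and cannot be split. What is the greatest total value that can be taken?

$128

Check high-value combinations within 13 kg:
- item 1+item 3+item 6: weight 3+7+2=12, value 53+35+40=128
- item 1+item 2+item 5+item 6: weight 3+2+4+2=11, value 53+14+5+40=112
- item 1+item 2+item 6: weight 3+2+2=7, value 53+14+40=107
- item 1+item 2+item 3: weight 3+2+7=12, value 53+14+35=102
- item 1+item 5+item 6: weight 3+4+2=9, value 53+5+40=98
Best: $128.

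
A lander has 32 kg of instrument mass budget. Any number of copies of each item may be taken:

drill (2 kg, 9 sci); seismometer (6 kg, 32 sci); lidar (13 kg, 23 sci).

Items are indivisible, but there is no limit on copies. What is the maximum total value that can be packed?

169 sci

Best value-per-unit is seismometer at 32/6; filling with it alone gives 5×32 = 160.
Optimal mix: 1×drill + 5×seismometer → mass 32, value 169.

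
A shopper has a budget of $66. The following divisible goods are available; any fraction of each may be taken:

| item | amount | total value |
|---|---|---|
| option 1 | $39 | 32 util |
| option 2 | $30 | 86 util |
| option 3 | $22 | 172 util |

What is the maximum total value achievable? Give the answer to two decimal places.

269.49

Take in order of value per unit:
- option 3 (172/22 per unit): all 22 → value 172, running total 172.00
- option 2 (86/30 per unit): all 30 → value 86, running total 258.00
- option 1 (32/39 per unit): 14 of 39 → value 14×32/39 = 11.4872, running total 269.49
Total 269.49.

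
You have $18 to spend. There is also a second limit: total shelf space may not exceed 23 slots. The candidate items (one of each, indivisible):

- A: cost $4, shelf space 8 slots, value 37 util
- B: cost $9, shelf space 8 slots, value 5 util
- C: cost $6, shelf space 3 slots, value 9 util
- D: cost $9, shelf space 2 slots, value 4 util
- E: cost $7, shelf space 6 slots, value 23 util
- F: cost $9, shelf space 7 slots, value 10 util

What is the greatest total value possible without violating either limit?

69 util

Feasible sets respecting both limits:
- A+C+E: cost 17, shelf space 17, value 69
- A+E: cost 11, shelf space 14, value 60
- A+F: cost 13, shelf space 15, value 47
Best: 69 util.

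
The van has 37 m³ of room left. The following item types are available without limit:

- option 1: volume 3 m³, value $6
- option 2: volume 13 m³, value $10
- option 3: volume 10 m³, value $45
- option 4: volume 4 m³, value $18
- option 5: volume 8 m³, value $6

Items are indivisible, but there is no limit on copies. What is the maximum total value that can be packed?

$162

Best value-per-unit is option 3 at 45/10; filling with it alone gives 3×45 = 135.
Optimal mix: 2×option 3 + 4×option 4 → volume 36, value 162.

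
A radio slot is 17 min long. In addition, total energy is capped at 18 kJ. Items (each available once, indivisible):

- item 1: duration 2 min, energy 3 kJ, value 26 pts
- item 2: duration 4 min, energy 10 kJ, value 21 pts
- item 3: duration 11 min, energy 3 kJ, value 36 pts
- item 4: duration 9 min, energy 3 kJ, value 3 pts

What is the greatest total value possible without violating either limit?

Feasible sets respecting both limits:
- item 1+item 2+item 3: duration 17, energy 16, value 83
- item 1+item 3: duration 13, energy 6, value 62
- item 2+item 3: duration 15, energy 13, value 57
- item 1+item 2+item 4: duration 15, energy 16, value 50
Best: 83 pts.

83 pts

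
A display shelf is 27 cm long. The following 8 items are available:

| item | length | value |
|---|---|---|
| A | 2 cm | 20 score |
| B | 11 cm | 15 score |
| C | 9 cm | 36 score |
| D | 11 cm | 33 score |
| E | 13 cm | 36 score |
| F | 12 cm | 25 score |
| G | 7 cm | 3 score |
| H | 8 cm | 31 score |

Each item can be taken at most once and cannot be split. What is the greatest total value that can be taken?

Check high-value combinations within 27 cm:
- A+C+E: length 2+9+13=24, value 20+36+36=92
- A+C+G+H: length 2+9+7+8=26, value 20+36+3+31=90
- A+C+D: length 2+9+11=22, value 20+36+33=89
- A+D+E: length 2+11+13=26, value 20+33+36=89
- A+C+H: length 2+9+8=19, value 20+36+31=87
Best: 92 score.

92 score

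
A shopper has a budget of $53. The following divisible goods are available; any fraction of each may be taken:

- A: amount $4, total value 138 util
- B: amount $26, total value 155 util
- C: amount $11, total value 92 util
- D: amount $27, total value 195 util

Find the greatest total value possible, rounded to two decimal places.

490.58

Take in order of value per unit:
- A (138/4 per unit): all 4 → value 138, running total 138.00
- C (92/11 per unit): all 11 → value 92, running total 230.00
- D (195/27 per unit): all 27 → value 195, running total 425.00
- B (155/26 per unit): 11 of 26 → value 11×155/26 = 65.5769, running total 490.58
Total 490.58.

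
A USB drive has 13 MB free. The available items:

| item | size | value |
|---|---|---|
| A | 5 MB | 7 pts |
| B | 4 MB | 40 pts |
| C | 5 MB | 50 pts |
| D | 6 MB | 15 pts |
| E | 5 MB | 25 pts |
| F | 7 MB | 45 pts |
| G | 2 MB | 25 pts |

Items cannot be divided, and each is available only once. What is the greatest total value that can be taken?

Check high-value combinations within 13 MB:
- B+C+G: size 4+5+2=11, value 40+50+25=115
- B+F+G: size 4+7+2=13, value 40+45+25=110
- C+E+G: size 5+5+2=12, value 50+25+25=100
- C+F: size 5+7=12, value 50+45=95
Best: 115 pts.

115 pts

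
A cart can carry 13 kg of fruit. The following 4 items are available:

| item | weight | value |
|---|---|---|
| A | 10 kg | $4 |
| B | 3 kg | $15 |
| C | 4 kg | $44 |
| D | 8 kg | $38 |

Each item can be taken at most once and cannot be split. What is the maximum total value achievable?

$82

Check high-value combinations within 13 kg:
- C+D: weight 4+8=12, value 44+38=82
- B+C: weight 3+4=7, value 15+44=59
- B+D: weight 3+8=11, value 15+38=53
- C: weight 4, value 44
- D: weight 8, value 38
Best: $82.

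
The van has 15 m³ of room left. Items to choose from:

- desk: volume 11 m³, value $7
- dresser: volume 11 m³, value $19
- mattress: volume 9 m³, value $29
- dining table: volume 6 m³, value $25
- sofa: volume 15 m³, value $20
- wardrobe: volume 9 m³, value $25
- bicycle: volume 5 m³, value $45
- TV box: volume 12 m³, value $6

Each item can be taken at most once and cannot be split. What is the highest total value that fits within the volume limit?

$74

Check high-value combinations within 15 m³:
- mattress+bicycle: volume 9+5=14, value 29+45=74
- dining table+bicycle: volume 6+5=11, value 25+45=70
- wardrobe+bicycle: volume 9+5=14, value 25+45=70
Best: $74.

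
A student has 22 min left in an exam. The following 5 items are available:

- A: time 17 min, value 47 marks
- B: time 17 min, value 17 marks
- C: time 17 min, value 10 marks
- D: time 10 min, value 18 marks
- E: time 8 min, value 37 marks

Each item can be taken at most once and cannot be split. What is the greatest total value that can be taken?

55 marks

Check high-value combinations within 22 min:
- D+E: time 10+8=18, value 18+37=55
- A: time 17, value 47
- E: time 8, value 37
- D: time 10, value 18
Best: 55 marks.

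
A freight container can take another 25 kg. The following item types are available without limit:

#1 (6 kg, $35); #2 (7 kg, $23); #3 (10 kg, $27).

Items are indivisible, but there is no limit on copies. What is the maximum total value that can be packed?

$140

Best value-per-unit is #1 at 35/6, and filling with it alone uses weight 4×6=24. No mix of the others beats 4×35 = 140.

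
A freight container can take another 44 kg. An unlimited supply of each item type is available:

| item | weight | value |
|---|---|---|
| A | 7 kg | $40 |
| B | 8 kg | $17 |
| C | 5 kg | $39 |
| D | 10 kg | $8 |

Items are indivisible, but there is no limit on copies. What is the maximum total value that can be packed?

Best value-per-unit is C at 39/5; filling with it alone gives 8×39 = 312.
Optimal mix: 2×A + 6×C → weight 44, value 314.

$314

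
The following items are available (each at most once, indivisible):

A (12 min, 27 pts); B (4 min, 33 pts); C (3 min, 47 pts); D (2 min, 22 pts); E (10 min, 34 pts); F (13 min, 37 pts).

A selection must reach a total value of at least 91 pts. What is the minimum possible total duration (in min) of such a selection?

Subsets with value ≥ 91, sorted by total duration:
- B+C+D: duration 9, value 102
- C+D+E: duration 15, value 103
- B+C+E: duration 17, value 114
- A+C+D: duration 17, value 96
Minimum duration: 9 min.

9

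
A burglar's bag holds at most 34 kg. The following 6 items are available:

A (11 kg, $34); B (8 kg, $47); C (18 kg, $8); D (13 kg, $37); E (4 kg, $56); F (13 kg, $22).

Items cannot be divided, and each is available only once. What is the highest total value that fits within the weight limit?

$140

This is a 0/1 knapsack; check combinations near the capacity.
- B+D+E: weight 8+13+4=25, value 47+37+56=140
- A+B+E: weight 11+8+4=23, value 34+47+56=137
- A+D+E: weight 11+13+4=28, value 34+37+56=127
Best: $140.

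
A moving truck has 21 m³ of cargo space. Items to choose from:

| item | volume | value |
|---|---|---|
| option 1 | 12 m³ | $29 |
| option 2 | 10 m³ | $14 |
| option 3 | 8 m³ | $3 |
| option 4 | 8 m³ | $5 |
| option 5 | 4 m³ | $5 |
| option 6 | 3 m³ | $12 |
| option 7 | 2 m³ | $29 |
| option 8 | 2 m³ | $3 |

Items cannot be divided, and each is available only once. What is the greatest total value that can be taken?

Check high-value combinations within 21 m³:
- option 1+option 5+option 6+option 7: volume 12+4+3+2=21, value 29+5+12+29=75
- option 1+option 6+option 7+option 8: volume 12+3+2+2=19, value 29+12+29+3=73
- option 1+option 6+option 7: volume 12+3+2=17, value 29+12+29=70
- option 1+option 5+option 7+option 8: volume 12+4+2+2=20, value 29+5+29+3=66
- option 1+option 5+option 7: volume 12+4+2=18, value 29+5+29=63
Best: $75.

$75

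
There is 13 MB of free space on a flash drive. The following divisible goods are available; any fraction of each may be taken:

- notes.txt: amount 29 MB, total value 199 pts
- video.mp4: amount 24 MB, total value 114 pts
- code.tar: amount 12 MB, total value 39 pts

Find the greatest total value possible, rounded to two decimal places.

Take in order of value per unit:
- notes.txt (199/29 per unit): 13 of 29 → value 13×199/29 = 89.2069, running total 89.21
Total 89.21.

89.21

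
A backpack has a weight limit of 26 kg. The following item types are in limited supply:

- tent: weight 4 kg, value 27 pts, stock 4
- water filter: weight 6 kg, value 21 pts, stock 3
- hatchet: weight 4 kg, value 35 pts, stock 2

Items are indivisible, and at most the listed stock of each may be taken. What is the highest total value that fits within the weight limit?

178 pts

Best selections within weight 26 and stock limits:
- 4×tent + 2×hatchet: weight 24, value 178
- 3×tent + 1×water filter + 2×hatchet: weight 26, value 172
Best: 178 pts.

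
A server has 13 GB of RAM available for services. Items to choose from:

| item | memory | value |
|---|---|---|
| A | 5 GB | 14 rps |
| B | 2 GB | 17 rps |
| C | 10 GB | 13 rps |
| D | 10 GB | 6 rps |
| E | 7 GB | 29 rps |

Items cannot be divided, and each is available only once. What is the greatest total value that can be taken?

Check high-value combinations within 13 GB:
- B+E: memory 2+7=9, value 17+29=46
- A+E: memory 5+7=12, value 14+29=43
- A+B: memory 5+2=7, value 14+17=31
Best: 46 rps.

46 rps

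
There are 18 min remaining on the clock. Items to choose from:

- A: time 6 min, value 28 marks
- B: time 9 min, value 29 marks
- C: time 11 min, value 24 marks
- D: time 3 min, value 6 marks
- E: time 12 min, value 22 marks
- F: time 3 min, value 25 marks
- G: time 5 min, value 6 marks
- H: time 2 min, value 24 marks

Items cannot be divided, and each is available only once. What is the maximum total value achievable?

84 marks

This is a 0/1 knapsack; check combinations near the capacity.
- B+D+F+H: time 9+3+3+2=17, value 29+6+25+24=84
- A+D+F+H: time 6+3+3+2=14, value 28+6+25+24=83
- A+F+G+H: time 6+3+5+2=16, value 28+25+6+24=83
- A+B+F: time 6+9+3=18, value 28+29+25=82
Best: 84 marks.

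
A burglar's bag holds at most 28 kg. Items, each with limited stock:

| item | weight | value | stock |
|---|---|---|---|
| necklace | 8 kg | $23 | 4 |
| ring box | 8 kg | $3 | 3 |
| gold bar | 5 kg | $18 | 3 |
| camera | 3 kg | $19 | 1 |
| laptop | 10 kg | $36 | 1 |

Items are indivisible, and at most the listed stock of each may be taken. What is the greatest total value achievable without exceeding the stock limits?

Best selections within weight 28 and stock limits:
- 3×gold bar + 1×camera + 1×laptop: weight 28, value 109
- 1×necklace + 1×gold bar + 1×camera + 1×laptop: weight 26, value 96
- 1×necklace + 3×gold bar + 1×camera: weight 26, value 96
Best: $109.

$109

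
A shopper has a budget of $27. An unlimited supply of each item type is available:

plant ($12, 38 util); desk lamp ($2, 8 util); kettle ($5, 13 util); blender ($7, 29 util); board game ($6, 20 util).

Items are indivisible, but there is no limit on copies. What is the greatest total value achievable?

111 util

Best value-per-unit is blender at 29/7; filling with it alone gives 3×29 = 87.
Optimal mix: 3×desk lamp + 3×blender → cost 27, value 111.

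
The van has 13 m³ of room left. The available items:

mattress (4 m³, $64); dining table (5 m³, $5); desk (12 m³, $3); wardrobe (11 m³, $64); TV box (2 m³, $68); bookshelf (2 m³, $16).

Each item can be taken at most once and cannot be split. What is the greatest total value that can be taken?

Check high-value combinations within 13 m³:
- mattress+dining table+TV box+bookshelf: volume 4+5+2+2=13, value 64+5+68+16=153
- mattress+TV box+bookshelf: volume 4+2+2=8, value 64+68+16=148
- mattress+dining table+TV box: volume 4+5+2=11, value 64+5+68=137
- mattress+TV box: volume 4+2=6, value 64+68=132
Best: $153.

$153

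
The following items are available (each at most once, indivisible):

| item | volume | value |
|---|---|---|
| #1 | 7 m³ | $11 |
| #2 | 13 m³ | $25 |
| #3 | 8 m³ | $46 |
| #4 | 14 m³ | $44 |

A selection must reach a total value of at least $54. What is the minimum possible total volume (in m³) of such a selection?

Subsets with value ≥ 54, sorted by total volume:
- #1+#3: volume 15, value 57
- #2+#3: volume 21, value 71
Minimum volume: 15 m³.

15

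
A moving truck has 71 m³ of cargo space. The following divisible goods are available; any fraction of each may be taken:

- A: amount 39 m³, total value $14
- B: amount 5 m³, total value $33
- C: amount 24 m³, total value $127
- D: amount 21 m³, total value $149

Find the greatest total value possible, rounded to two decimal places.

Take in order of value per unit:
- D (149/21 per unit): all 21 → value 149, running total 149.00
- B (33/5 per unit): all 5 → value 33, running total 182.00
- C (127/24 per unit): all 24 → value 127, running total 309.00
- A (14/39 per unit): 21 of 39 → value 21×14/39 = 7.5385, running total 316.54
Total 316.54.

316.54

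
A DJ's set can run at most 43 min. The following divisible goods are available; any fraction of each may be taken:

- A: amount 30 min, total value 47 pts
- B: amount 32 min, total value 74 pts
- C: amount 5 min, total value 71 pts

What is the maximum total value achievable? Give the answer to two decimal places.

Take in order of value per unit:
- C (71/5 per unit): all 5 → value 71, running total 71.00
- B (74/32 per unit): all 32 → value 74, running total 145.00
- A (47/30 per unit): 6 of 30 → value 6×47/30 = 9.4000, running total 154.40
Total 154.40.

154.40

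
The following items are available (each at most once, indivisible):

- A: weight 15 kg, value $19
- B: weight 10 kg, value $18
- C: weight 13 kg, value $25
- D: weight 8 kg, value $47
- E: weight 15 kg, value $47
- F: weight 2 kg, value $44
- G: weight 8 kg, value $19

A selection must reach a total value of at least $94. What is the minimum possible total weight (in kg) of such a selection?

Subsets with value ≥ 94, sorted by total weight:
- D+F+G: weight 18, value 110
- B+D+F: weight 20, value 109
- C+D+F: weight 23, value 116
- D+E: weight 23, value 94
Minimum weight: 18 kg.

18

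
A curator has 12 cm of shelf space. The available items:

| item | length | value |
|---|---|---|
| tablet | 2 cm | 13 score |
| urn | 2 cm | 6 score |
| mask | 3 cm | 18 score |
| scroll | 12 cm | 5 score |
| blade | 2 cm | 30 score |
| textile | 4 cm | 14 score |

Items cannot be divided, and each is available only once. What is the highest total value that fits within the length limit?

75 score

Check high-value combinations within 12 cm:
- tablet+mask+blade+textile: length 2+3+2+4=11, value 13+18+30+14=75
- urn+mask+blade+textile: length 2+3+2+4=11, value 6+18+30+14=68
- tablet+urn+mask+blade: length 2+2+3+2=9, value 13+6+18+30=67
- tablet+urn+blade+textile: length 2+2+2+4=10, value 13+6+30+14=63
Best: 75 score.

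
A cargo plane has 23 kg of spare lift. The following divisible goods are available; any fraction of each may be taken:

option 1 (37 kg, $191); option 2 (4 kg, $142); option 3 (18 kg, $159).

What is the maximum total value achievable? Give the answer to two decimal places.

306.16

Take in order of value per unit:
- option 2 (142/4 per unit): all 4 → value 142, running total 142.00
- option 3 (159/18 per unit): all 18 → value 159, running total 301.00
- option 1 (191/37 per unit): 1 of 37 → value 1×191/37 = 5.1622, running total 306.16
Total 306.16.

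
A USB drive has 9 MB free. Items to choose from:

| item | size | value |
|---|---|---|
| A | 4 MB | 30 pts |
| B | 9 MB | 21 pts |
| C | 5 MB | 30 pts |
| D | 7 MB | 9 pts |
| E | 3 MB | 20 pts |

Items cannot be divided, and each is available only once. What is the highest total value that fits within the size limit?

60 pts

Check high-value combinations within 9 MB:
- A+C: size 4+5=9, value 30+30=60
- A+E: size 4+3=7, value 30+20=50
- C+E: size 5+3=8, value 30+20=50
- A: size 4, value 30
Best: 60 pts.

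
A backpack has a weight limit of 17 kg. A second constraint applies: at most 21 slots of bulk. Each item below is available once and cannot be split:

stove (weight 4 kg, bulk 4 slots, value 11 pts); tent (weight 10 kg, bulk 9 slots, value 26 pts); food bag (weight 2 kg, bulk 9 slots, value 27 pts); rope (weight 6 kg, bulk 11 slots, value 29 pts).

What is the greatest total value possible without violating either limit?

Feasible sets respecting both limits:
- food bag+rope: weight 8, bulk 20, value 56
- tent+rope: weight 16, bulk 20, value 55
- tent+food bag: weight 12, bulk 18, value 53
Best: 56 pts.

56 pts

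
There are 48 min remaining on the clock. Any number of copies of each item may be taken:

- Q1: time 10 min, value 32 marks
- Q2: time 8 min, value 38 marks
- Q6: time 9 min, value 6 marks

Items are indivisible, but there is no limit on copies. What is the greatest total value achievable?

Best value-per-unit is Q2 at 38/8, and filling with it alone uses time 6×8=48. No mix of the others beats 6×38 = 228.

228 marks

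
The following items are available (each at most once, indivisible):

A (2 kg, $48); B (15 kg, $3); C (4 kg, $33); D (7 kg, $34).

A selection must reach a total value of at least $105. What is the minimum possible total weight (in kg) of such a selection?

13

Subsets with value ≥ 105, sorted by total weight:
- A+C+D: weight 13, value 115
- A+B+C+D: weight 28, value 118
Minimum weight: 13 kg.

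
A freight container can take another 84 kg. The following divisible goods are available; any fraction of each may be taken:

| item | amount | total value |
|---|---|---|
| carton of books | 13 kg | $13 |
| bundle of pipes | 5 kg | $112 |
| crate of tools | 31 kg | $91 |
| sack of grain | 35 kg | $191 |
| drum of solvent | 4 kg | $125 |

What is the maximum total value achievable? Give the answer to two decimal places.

Take in order of value per unit:
- drum of solvent (125/4 per unit): all 4 → value 125, running total 125.00
- bundle of pipes (112/5 per unit): all 5 → value 112, running total 237.00
- sack of grain (191/35 per unit): all 35 → value 191, running total 428.00
- crate of tools (91/31 per unit): all 31 → value 91, running total 519.00
- carton of books (13/13 per unit): 9 of 13 → value 9×13/13 = 9.0000, running total 528.00
Total 528.00.

528.00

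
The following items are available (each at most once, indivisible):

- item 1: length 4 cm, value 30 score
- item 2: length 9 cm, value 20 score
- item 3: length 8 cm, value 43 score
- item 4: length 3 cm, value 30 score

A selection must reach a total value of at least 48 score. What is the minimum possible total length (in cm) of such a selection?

7

Subsets with value ≥ 48, sorted by total length:
- item 1+item 4: length 7, value 60
- item 3+item 4: length 11, value 73
- item 1+item 3: length 12, value 73
Minimum length: 7 cm.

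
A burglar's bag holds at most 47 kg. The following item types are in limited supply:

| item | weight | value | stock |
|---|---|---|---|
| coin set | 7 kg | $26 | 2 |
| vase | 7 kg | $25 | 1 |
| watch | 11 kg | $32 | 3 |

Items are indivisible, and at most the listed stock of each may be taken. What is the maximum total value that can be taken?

Best selections within weight 47 and stock limits:
- 2×coin set + 3×watch: weight 47, value 148
- 1×coin set + 1×vase + 3×watch: weight 47, value 147
- 2×coin set + 1×vase + 2×watch: weight 43, value 141
Best: $148.

$148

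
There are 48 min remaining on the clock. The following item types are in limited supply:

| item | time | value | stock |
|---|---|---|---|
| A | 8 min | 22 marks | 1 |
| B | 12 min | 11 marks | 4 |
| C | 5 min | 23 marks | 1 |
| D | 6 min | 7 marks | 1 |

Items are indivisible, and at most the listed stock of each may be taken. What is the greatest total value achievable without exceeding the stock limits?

74 marks

Top feasible selections:
- 1×A + 2×B + 1×C + 1×D: time 43, value 74
- 1×A + 2×B + 1×C: time 37, value 67
- 1×A + 1×B + 1×C + 1×D: time 31, value 63
Best: 74 marks.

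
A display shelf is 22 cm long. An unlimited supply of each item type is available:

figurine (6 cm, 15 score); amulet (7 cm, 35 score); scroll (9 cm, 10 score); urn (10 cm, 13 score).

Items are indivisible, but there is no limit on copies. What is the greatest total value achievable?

Best value-per-unit is amulet at 35/7, and filling with it alone uses length 3×7=21. No mix of the others beats 3×35 = 105.

105 score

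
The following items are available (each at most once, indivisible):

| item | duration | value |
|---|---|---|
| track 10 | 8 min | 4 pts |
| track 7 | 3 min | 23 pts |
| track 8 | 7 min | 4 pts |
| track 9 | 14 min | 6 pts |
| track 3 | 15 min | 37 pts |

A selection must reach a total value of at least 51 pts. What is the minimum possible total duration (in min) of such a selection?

18

Subsets with value ≥ 51, sorted by total duration:
- track 7+track 3: duration 18, value 60
- track 7+track 8+track 3: duration 25, value 64
Minimum duration: 18 min.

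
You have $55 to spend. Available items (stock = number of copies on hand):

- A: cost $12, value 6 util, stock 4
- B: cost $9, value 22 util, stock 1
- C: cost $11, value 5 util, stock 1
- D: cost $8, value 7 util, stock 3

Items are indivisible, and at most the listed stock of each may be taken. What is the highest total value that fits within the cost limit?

Best selections within cost 55 and stock limits:
- 1×A + 1×B + 3×D: cost 45, value 49
- 1×B + 1×C + 3×D: cost 44, value 48
- 2×A + 1×B + 2×D: cost 49, value 48
Best: 49 util.

49 util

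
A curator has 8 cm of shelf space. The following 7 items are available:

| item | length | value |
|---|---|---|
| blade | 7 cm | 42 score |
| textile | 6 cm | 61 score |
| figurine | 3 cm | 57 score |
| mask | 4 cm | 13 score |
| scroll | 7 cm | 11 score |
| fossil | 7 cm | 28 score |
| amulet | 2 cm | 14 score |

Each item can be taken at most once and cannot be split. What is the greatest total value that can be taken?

75 score

Check high-value combinations within 8 cm:
- textile+amulet: length 6+2=8, value 61+14=75
- figurine+amulet: length 3+2=5, value 57+14=71
- figurine+mask: length 3+4=7, value 57+13=70
Best: 75 score.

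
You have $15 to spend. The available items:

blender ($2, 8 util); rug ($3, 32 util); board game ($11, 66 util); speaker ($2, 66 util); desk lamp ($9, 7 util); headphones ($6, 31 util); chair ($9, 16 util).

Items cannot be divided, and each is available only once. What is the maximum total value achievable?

Check high-value combinations within $15:
- blender+board game+speaker: cost 2+11+2=15, value 8+66+66=140
- blender+rug+speaker+headphones: cost 2+3+2+6=13, value 8+32+66+31=137
- board game+speaker: cost 11+2=13, value 66+66=132
- rug+speaker+headphones: cost 3+2+6=11, value 32+66+31=129
- rug+speaker+chair: cost 3+2+9=14, value 32+66+16=114
Best: 140 util.

140 util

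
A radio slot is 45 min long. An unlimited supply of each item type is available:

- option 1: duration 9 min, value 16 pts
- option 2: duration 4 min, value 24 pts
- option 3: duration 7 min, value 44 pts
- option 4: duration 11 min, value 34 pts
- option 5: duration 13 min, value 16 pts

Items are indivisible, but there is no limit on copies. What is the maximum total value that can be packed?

276 pts

Best value-per-unit is option 3 at 44/7; filling with it alone gives 6×44 = 264.
Optimal mix: 6×option 2 + 3×option 3 → duration 45, value 276.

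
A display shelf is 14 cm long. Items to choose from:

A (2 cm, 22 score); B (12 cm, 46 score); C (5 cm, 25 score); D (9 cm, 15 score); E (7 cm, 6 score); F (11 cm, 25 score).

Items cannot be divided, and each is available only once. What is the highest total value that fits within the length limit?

Check high-value combinations within 14 cm:
- A+B: length 2+12=14, value 22+46=68
- A+C+E: length 2+5+7=14, value 22+25+6=53
- A+C: length 2+5=7, value 22+25=47
- A+F: length 2+11=13, value 22+25=47
- B: length 12, value 46
Best: 68 score.

68 score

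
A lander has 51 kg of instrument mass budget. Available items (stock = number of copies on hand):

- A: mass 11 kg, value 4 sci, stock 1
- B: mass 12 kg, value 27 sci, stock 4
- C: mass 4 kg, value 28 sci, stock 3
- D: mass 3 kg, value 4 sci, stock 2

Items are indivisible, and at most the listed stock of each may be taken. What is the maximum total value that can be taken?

169 sci

Best selections within mass 51 and stock limits:
- 3×B + 3×C + 1×D: mass 51, value 169
- 3×B + 3×C: mass 48, value 165
- 2×B + 3×C + 2×D: mass 42, value 146
Best: 169 sci.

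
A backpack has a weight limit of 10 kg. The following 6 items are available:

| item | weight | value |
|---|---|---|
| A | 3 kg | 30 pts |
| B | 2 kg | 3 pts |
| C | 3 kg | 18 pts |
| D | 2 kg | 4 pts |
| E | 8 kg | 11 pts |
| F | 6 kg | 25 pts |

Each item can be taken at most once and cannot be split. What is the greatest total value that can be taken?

55 pts

This is a 0/1 knapsack; check combinations near the capacity.
- A+F: weight 3+6=9, value 30+25=55
- A+B+C+D: weight 3+2+3+2=10, value 30+3+18+4=55
- A+C+D: weight 3+3+2=8, value 30+18+4=52
- A+B+C: weight 3+2+3=8, value 30+3+18=51
- A+C: weight 3+3=6, value 30+18=48
Best: 55 pts.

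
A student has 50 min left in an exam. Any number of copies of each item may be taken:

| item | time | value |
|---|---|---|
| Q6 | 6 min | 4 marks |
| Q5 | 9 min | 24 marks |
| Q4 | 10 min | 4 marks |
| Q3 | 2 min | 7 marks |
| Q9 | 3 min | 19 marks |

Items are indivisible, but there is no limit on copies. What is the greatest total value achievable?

Best value-per-unit is Q9 at 19/3; filling with it alone gives 16×19 = 304.
Optimal mix: 1×Q3 + 16×Q9 → time 50, value 311.

311 marks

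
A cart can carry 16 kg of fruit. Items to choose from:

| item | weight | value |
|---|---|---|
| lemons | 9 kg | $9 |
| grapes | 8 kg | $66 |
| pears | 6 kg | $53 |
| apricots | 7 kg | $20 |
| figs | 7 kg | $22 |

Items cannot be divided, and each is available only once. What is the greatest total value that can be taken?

$119

Check high-value combinations within 16 kg:
- grapes+pears: weight 8+6=14, value 66+53=119
- grapes+figs: weight 8+7=15, value 66+22=88
- grapes+apricots: weight 8+7=15, value 66+20=86
- pears+figs: weight 6+7=13, value 53+22=75
Best: $119.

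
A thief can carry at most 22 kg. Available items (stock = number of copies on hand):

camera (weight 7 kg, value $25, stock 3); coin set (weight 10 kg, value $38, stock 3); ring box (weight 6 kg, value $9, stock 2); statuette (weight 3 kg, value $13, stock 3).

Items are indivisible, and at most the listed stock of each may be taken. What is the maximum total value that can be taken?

Top feasible selections:
- 1×coin set + 3×statuette: weight 19, value 77
- 2×coin set: weight 20, value 76
Best: $77.

$77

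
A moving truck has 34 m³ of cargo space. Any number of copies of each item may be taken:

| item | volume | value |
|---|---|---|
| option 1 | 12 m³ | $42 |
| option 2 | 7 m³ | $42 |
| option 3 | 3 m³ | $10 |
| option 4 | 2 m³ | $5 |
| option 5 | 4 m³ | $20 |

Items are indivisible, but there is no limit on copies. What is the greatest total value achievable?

Best value-per-unit is option 2 at 42/7; filling with it alone gives 4×42 = 168.
Optimal mix: 4×option 2 + 1×option 4 + 1×option 5 → volume 34, value 193.

$193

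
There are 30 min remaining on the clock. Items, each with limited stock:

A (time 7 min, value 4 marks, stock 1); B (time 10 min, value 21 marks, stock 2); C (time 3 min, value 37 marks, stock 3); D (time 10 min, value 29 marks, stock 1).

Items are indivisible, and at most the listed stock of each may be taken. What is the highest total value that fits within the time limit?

Top feasible selections:
- 1×B + 3×C + 1×D: time 29, value 161
- 2×B + 3×C: time 29, value 153
Best: 161 marks.

161 marks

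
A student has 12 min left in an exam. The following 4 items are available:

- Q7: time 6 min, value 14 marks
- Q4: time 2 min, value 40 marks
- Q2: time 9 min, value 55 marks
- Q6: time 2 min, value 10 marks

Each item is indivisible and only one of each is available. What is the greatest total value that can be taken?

95 marks

Check high-value combinations within 12 min:
- Q4+Q2: time 2+9=11, value 40+55=95
- Q2+Q6: time 9+2=11, value 55+10=65
- Q7+Q4+Q6: time 6+2+2=10, value 14+40+10=64
Best: 95 marks.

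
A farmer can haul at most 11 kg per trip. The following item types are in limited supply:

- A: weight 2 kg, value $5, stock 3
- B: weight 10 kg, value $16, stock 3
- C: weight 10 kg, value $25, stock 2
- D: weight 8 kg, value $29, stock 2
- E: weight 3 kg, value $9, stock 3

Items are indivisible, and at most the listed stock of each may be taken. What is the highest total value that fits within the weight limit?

$38

Top feasible selections:
- 1×D + 1×E: weight 11, value 38
- 1×A + 1×D: weight 10, value 34
- 1×A + 3×E: weight 11, value 32
- 1×D: weight 8, value 29
Best: $38.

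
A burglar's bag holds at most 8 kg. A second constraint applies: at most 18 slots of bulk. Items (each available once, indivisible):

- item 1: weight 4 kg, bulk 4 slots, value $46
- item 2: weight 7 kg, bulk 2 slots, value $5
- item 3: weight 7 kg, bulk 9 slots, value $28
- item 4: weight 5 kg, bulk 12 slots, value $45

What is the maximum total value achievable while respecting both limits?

$46

Feasible sets respecting both limits:
- item 1: weight 4, bulk 4, value 46
- item 4: weight 5, bulk 12, value 45
- item 3: weight 7, bulk 9, value 28
Best: $46.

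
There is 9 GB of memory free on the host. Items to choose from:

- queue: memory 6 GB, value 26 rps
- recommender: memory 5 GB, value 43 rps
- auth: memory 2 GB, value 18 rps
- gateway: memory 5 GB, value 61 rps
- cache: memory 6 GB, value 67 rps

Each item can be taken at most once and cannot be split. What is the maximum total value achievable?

Check high-value combinations within 9 GB:
- auth+cache: memory 2+6=8, value 18+67=85
- auth+gateway: memory 2+5=7, value 18+61=79
- cache: memory 6, value 67
- gateway: memory 5, value 61
Best: 85 rps.

85 rps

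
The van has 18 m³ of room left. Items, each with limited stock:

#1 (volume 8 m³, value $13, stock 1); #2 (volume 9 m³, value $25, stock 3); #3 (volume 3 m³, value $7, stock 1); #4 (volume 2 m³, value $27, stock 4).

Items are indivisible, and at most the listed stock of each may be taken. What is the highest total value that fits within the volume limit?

$133

Best selections within volume 18 and stock limits:
- 1×#2 + 4×#4: volume 17, value 133
- 1×#1 + 4×#4: volume 16, value 121
Best: $133.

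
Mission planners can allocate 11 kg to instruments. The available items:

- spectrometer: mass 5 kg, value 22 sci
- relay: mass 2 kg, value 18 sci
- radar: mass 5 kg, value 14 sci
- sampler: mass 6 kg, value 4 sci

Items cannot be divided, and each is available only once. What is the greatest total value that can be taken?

Check high-value combinations within 11 kg:
- spectrometer+relay: mass 5+2=7, value 22+18=40
- spectrometer+radar: mass 5+5=10, value 22+14=36
- relay+radar: mass 2+5=7, value 18+14=32
Best: 40 sci.

40 sci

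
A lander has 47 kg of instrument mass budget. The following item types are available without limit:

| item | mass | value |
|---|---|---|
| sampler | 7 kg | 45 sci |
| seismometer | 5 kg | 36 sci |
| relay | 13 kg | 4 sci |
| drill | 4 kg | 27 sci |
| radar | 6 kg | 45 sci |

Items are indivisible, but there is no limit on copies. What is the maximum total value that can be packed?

351 sci

Best value-per-unit is radar at 45/6; filling with it alone gives 7×45 = 315.
Optimal mix: 1×seismometer + 7×radar → mass 47, value 351.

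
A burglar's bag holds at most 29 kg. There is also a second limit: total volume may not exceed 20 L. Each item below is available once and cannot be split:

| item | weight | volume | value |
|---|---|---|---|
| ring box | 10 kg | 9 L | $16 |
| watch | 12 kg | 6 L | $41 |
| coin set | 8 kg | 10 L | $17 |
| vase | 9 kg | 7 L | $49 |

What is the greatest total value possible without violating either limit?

Feasible sets respecting both limits:
- watch+vase: weight 21, volume 13, value 90
- coin set+vase: weight 17, volume 17, value 66
- ring box+vase: weight 19, volume 16, value 65
- watch+coin set: weight 20, volume 16, value 58
Best: $90.

$90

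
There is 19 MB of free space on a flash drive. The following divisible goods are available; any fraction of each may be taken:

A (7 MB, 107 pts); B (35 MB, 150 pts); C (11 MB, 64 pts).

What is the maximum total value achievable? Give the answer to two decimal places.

175.29

Take in order of value per unit:
- A (107/7 per unit): all 7 → value 107, running total 107.00
- C (64/11 per unit): all 11 → value 64, running total 171.00
- B (150/35 per unit): 1 of 35 → value 1×150/35 = 4.2857, running total 175.29
Total 175.29.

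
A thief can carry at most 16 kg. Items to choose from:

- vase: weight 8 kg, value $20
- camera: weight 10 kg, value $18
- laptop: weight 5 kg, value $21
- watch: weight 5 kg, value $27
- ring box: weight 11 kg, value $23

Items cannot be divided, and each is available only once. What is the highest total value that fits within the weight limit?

$50

Check high-value combinations within 16 kg:
- watch+ring box: weight 5+11=16, value 27+23=50
- laptop+watch: weight 5+5=10, value 21+27=48
- vase+watch: weight 8+5=13, value 20+27=47
Best: $50.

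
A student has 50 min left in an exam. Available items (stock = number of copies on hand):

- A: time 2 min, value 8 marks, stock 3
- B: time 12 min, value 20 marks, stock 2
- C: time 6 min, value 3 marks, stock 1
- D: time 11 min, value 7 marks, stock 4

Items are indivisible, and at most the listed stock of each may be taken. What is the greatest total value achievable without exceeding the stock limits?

Best selections within time 50 and stock limits:
- 3×A + 2×B + 1×C + 1×D: time 47, value 74
- 3×A + 2×B + 1×D: time 41, value 71
Best: 74 marks.

74 marks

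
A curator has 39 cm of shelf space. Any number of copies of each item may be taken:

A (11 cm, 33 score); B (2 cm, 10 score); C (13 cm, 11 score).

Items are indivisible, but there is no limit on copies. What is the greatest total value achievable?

Best value-per-unit is B at 10/2, and filling with it alone uses length 19×2=38. No mix of the others beats 19×10 = 190.

190 score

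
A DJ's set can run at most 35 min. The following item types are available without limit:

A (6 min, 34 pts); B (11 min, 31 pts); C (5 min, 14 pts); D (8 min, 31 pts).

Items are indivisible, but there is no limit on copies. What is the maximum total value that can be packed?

Best value-per-unit is A at 34/6; filling with it alone gives 5×34 = 170.
Optimal mix: 5×A + 1×C → duration 35, value 184.

184 pts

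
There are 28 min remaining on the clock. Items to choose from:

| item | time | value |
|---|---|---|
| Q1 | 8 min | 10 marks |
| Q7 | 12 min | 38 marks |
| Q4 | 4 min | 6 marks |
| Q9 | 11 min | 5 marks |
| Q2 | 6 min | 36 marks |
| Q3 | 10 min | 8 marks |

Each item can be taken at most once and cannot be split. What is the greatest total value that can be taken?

Check high-value combinations within 28 min:
- Q1+Q7+Q2: time 8+12+6=26, value 10+38+36=84
- Q7+Q2+Q3: time 12+6+10=28, value 38+36+8=82
- Q7+Q4+Q2: time 12+4+6=22, value 38+6+36=80
- Q7+Q2: time 12+6=18, value 38+36=74
Best: 84 marks.

84 marks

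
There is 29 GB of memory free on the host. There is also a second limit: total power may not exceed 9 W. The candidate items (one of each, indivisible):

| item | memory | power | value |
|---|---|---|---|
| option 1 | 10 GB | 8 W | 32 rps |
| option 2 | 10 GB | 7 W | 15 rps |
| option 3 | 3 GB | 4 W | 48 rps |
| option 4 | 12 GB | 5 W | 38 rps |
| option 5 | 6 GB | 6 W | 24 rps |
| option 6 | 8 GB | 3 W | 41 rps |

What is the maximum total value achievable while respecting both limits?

89 rps

Feasible sets respecting both limits:
- option 3+option 6: memory 11, power 7, value 89
- option 3+option 4: memory 15, power 9, value 86
- option 4+option 6: memory 20, power 8, value 79
Best: 89 rps.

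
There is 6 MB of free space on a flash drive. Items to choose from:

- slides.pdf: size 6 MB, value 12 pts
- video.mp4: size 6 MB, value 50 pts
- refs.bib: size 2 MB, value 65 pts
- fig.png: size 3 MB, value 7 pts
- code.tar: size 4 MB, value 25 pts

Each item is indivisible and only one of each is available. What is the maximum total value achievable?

90 pts

This is a 0/1 knapsack; check combinations near the capacity.
- refs.bib+code.tar: size 2+4=6, value 65+25=90
- refs.bib+fig.png: size 2+3=5, value 65+7=72
- refs.bib: size 2, value 65
- video.mp4: size 6, value 50
- code.tar: size 4, value 25
Best: 90 pts.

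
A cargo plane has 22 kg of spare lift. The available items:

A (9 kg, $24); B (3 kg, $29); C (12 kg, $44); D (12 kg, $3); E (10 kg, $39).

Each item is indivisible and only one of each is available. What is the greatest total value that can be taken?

Check high-value combinations within 22 kg:
- A+B+E: weight 9+3+10=22, value 24+29+39=92
- C+E: weight 12+10=22, value 44+39=83
- B+C: weight 3+12=15, value 29+44=73
Best: $92.

$92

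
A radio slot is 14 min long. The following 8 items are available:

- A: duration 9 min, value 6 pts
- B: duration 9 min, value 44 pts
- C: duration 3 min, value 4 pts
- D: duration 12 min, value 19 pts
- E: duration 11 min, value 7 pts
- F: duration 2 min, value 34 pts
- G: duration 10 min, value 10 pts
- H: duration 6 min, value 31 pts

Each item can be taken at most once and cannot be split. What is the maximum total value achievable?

Check high-value combinations within 14 min:
- B+C+F: duration 9+3+2=14, value 44+4+34=82
- B+F: duration 9+2=11, value 44+34=78
- C+F+H: duration 3+2+6=11, value 4+34+31=69
- F+H: duration 2+6=8, value 34+31=65
- D+F: duration 12+2=14, value 19+34=53
Best: 82 pts.

82 pts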